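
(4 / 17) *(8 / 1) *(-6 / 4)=-48 / 17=-2.82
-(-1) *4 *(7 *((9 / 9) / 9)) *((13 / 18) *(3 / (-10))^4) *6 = 273 / 2500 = 0.11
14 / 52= 7 / 26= 0.27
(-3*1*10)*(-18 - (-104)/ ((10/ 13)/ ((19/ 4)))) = -18726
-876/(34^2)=-0.76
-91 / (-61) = 91 / 61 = 1.49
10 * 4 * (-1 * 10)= -400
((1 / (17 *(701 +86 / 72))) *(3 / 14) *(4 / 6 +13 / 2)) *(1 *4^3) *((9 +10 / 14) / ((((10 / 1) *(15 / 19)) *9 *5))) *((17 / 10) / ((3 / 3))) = 52288 / 136618125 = 0.00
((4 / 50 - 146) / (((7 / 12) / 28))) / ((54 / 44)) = -428032 / 75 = -5707.09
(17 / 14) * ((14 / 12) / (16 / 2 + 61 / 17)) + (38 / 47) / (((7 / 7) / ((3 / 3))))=103415 / 111108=0.93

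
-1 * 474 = -474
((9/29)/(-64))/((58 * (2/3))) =-27/215296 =-0.00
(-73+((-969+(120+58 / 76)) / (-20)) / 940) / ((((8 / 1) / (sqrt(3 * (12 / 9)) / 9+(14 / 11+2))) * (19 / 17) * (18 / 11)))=-51093960649 / 2931897600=-17.43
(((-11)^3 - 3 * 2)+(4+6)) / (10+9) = -1327 / 19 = -69.84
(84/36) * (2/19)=14/57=0.25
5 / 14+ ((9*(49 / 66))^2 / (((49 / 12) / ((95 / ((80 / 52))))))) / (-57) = -38921 / 3388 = -11.49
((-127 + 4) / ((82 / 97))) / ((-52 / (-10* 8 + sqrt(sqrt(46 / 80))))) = -2910 / 13 + 291* 46^(1 / 4)* 5^(3 / 4) / 1040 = -221.41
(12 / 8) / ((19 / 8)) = 12 / 19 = 0.63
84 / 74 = 42 / 37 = 1.14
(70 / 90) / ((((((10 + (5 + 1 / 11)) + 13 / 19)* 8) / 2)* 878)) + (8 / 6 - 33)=-471433111 / 14887368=-31.67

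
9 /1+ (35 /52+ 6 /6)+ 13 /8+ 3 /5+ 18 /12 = 7487 /520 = 14.40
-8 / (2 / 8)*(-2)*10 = 640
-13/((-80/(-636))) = -2067/20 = -103.35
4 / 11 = 0.36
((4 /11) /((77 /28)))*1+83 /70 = 11163 /8470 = 1.32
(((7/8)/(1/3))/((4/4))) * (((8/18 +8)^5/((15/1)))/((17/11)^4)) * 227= 7373481793836928/24659157645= 299015.96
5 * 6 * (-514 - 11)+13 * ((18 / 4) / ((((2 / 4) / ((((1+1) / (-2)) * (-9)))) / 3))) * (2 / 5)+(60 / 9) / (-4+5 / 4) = -2390656 / 165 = -14488.82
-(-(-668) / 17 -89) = 845 / 17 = 49.71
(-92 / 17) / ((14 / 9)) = -414 / 119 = -3.48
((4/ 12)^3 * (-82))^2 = 6724/ 729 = 9.22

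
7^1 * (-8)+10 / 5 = -54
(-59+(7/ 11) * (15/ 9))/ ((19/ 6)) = -3824/ 209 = -18.30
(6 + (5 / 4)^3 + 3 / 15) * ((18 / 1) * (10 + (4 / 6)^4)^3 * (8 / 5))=367581994346 / 1476225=249001.33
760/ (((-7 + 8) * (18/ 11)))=4180/ 9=464.44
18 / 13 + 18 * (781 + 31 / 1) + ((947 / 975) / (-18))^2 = 4502191901809 / 308002500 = 14617.39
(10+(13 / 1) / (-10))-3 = 57 / 10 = 5.70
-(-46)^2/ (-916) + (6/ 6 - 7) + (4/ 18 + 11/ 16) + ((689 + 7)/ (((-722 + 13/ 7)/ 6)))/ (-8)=-341669617/ 166232016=-2.06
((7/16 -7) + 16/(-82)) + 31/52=-52545/8528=-6.16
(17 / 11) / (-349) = -17 / 3839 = -0.00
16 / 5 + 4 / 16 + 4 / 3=287 / 60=4.78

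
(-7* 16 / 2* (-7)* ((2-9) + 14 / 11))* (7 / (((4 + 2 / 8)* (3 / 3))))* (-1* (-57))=-39414816 / 187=-210774.42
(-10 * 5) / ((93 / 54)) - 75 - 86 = -5891 / 31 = -190.03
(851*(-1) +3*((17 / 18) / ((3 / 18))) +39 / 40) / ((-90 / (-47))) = -522029 / 1200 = -435.02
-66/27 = -2.44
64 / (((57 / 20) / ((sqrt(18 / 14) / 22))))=640 * sqrt(7) / 1463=1.16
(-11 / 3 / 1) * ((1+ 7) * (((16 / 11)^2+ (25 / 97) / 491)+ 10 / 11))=-139476056 / 1571691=-88.74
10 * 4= 40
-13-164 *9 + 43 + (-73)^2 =3883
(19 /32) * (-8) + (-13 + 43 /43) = -67 /4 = -16.75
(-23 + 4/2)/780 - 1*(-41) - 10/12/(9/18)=30659/780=39.31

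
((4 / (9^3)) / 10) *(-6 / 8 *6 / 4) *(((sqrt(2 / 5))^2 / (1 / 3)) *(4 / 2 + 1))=-1 / 450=-0.00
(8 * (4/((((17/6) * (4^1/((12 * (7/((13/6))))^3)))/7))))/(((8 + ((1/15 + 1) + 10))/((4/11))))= 1290482565120/58749977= 21965.67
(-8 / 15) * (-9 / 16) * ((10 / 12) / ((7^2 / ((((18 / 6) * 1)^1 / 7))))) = 3 / 1372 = 0.00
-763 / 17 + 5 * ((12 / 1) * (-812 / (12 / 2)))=-138803 / 17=-8164.88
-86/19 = -4.53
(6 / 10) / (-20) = -3 / 100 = -0.03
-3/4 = -0.75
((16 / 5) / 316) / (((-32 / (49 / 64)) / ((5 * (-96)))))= 147 / 1264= 0.12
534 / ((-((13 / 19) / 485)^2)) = -45345264150 / 169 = -268315172.49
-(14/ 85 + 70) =-5964/ 85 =-70.16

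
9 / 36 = 0.25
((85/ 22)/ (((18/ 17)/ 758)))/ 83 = 547655/ 16434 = 33.32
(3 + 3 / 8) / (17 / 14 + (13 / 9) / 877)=1491777 / 537452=2.78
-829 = -829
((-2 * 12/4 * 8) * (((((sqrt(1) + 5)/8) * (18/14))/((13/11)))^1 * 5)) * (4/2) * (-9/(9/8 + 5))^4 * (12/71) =-11493410734080/37246379261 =-308.58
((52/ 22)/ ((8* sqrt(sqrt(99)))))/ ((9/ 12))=13* 11^(3/ 4)* sqrt(3)/ 1089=0.12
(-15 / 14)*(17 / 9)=-85 / 42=-2.02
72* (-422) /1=-30384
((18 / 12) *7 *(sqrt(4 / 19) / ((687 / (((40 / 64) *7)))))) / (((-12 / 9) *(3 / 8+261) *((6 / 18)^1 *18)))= -245 *sqrt(19) / 72783528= -0.00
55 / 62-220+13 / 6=-20176 / 93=-216.95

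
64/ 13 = 4.92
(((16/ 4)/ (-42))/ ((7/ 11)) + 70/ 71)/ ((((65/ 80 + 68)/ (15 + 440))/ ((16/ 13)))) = 11171840/ 1641591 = 6.81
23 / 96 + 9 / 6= 167 / 96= 1.74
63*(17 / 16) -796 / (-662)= 360869 / 5296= 68.14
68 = 68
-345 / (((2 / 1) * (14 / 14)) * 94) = -345 / 188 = -1.84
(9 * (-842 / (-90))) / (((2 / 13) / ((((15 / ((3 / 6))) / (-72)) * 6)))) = -1368.25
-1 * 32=-32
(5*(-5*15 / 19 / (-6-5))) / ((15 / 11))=25 / 19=1.32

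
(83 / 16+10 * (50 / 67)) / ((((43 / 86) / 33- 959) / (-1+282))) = -125751153 / 33925048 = -3.71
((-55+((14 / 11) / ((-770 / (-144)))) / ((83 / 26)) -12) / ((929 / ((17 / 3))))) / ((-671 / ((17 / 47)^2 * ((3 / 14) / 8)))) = 16510927493 / 7744358334346480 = 0.00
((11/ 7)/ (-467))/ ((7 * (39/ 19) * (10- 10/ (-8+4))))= -418/ 22310925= -0.00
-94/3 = -31.33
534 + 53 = 587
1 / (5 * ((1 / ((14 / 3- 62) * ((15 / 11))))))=-172 / 11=-15.64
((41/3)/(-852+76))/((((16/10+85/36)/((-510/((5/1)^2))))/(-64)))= -401472/69161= -5.80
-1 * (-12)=12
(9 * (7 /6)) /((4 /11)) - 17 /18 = 2011 /72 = 27.93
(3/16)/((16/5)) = 15/256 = 0.06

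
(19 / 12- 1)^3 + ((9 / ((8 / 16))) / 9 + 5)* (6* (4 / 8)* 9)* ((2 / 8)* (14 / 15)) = 382739 / 8640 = 44.30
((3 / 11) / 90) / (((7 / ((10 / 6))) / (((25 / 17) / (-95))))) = -5 / 447678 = -0.00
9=9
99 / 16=6.19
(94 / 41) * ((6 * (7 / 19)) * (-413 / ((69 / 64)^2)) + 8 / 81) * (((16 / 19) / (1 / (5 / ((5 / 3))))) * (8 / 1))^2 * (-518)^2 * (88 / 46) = -11625380430177407860736 / 30794324157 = -377516985627.20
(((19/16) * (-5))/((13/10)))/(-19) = 25/104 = 0.24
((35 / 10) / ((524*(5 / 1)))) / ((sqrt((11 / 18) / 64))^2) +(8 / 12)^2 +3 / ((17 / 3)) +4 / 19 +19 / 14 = 786272759 / 293229090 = 2.68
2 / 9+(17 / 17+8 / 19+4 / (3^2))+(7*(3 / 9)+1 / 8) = 691 / 152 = 4.55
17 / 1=17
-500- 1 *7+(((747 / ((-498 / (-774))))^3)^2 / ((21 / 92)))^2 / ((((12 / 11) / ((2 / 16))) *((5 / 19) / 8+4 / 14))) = 41398736253681184230537420000000000000.00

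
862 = 862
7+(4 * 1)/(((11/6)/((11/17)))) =143/17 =8.41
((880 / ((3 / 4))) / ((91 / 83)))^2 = 85357465600 / 74529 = 1145291.97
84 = 84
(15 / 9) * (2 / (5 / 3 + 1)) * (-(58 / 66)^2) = -0.97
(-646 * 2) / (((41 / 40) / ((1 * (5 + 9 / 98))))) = -12894160 / 2009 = -6418.20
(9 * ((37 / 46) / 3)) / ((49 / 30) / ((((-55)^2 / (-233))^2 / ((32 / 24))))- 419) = -45707371875 / 7936366846438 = -0.01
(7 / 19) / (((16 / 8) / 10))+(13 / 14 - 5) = -593 / 266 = -2.23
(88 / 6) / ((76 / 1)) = 11 / 57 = 0.19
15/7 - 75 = -510/7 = -72.86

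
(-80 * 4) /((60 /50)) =-266.67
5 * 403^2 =812045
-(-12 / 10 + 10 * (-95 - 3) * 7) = 34306 / 5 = 6861.20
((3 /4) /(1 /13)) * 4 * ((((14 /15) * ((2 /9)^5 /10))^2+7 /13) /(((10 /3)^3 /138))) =3157719138158249 /40356300937500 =78.25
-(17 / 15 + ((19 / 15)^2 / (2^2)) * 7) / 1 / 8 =-3547 / 7200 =-0.49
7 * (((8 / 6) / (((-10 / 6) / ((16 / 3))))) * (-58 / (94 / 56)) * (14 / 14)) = 1031.99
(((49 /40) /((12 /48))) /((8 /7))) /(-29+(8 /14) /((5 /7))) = -343 /2256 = -0.15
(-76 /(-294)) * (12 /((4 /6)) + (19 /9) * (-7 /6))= 15941 /3969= 4.02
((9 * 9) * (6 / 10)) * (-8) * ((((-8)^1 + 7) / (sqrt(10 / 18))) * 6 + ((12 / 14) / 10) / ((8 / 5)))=-729 / 35 + 34992 * sqrt(5) / 25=3108.95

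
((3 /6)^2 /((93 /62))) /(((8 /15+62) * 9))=5 /16884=0.00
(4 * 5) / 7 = 20 / 7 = 2.86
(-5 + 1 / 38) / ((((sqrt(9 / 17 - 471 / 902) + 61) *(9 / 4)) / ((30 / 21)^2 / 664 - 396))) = 9038628400758 / 629859983417 - 9663117 *sqrt(1702074) / 629859983417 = 14.33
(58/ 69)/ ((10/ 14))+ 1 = 751/ 345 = 2.18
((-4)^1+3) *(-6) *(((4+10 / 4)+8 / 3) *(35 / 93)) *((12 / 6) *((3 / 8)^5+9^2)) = 1703272725 / 507904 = 3353.53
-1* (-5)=5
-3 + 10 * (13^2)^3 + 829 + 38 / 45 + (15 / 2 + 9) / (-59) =256307946959 / 5310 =48268916.56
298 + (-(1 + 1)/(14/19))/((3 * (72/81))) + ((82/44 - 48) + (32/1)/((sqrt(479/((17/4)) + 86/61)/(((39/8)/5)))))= 26 * sqrt(1014186)/8965 + 154521/616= 253.77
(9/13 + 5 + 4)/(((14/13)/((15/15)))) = 9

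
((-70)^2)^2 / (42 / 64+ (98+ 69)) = 153664000 / 1073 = 143209.69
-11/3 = -3.67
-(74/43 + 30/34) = -1903/731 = -2.60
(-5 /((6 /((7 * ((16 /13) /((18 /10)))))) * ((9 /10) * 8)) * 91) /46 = -6125 /5589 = -1.10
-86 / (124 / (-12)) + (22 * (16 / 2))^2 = 960514 / 31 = 30984.32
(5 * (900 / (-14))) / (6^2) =-125 / 14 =-8.93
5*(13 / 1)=65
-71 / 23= -3.09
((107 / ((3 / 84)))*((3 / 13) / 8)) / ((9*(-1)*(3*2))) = -749 / 468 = -1.60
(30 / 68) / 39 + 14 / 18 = 3139 / 3978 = 0.79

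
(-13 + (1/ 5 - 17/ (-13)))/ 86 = -747/ 5590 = -0.13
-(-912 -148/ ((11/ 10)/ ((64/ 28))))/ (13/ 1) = 93904/ 1001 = 93.81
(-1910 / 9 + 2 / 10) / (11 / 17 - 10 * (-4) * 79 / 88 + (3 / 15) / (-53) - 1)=-94560851 / 15856182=-5.96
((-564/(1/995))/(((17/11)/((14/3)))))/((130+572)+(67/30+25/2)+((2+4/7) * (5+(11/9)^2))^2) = -571679677800/335870581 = -1702.08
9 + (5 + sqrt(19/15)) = sqrt(285)/15 + 14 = 15.13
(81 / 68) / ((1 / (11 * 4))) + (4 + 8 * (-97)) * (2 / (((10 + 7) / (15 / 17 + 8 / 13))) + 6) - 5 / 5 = -17720334 / 3757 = -4716.62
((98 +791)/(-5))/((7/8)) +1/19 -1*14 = -20629/95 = -217.15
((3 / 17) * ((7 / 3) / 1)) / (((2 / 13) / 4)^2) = 4732 / 17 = 278.35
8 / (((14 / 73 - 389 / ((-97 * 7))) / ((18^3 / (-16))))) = -144537372 / 37903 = -3813.35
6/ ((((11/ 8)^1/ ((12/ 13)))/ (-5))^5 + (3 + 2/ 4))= 152882380800000/ 89121591691057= 1.72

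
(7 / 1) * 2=14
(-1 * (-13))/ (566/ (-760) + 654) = 4940/ 248237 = 0.02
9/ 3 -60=-57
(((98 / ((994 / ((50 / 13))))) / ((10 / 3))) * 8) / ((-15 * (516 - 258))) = -28 / 119067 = -0.00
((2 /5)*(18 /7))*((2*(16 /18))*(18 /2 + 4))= 832 /35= 23.77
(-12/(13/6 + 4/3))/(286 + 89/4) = -32/2877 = -0.01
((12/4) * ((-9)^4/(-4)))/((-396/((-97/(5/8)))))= -212139/110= -1928.54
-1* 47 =-47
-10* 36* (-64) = 23040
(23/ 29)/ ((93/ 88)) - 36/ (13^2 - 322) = 45196/ 45849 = 0.99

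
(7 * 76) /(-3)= -532 /3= -177.33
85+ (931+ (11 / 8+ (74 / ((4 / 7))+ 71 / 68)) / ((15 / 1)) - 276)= 1527541 / 2040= 748.79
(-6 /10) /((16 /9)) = -27 /80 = -0.34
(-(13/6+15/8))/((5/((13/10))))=-1261/1200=-1.05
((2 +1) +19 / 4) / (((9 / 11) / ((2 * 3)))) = 341 / 6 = 56.83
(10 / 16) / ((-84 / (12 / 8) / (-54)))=135 / 224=0.60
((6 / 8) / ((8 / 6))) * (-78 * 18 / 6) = -1053 / 8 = -131.62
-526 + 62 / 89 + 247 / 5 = -211777 / 445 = -475.90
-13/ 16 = -0.81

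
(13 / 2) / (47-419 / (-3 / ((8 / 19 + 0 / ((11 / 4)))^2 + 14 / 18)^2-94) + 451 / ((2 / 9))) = 12177844237 / 3898421629439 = 0.00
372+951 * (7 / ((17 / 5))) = 39609 / 17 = 2329.94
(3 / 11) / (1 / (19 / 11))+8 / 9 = 1481 / 1089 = 1.36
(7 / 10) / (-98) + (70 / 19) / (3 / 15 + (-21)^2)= 0.00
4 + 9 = 13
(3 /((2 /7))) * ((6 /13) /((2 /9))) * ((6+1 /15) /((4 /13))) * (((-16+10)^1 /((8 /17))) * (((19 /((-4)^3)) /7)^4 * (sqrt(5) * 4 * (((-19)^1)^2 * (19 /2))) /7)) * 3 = -48003593999517 * sqrt(5) /460366807040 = -233.16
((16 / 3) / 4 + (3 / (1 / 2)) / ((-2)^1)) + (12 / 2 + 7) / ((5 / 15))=112 / 3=37.33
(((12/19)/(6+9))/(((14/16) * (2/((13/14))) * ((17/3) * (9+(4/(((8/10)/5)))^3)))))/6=0.00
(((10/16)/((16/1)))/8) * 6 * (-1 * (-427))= 6405/512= 12.51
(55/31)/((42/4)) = 110/651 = 0.17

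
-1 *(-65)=65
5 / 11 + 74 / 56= 547 / 308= 1.78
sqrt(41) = 6.40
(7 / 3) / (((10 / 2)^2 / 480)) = 224 / 5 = 44.80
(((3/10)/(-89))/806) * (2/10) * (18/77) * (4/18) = -3/69043975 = -0.00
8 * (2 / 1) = 16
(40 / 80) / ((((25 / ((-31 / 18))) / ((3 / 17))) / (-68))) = 31 / 75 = 0.41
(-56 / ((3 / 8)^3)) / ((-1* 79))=28672 / 2133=13.44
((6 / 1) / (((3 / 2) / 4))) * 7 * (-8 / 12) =-224 / 3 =-74.67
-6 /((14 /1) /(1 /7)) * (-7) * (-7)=-3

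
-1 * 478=-478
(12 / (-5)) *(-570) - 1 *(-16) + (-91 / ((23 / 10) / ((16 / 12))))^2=19838824 / 4761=4166.94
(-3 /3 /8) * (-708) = 177 /2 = 88.50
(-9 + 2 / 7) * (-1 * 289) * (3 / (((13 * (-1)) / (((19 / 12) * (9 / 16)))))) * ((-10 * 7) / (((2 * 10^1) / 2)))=3623.27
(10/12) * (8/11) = 20/33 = 0.61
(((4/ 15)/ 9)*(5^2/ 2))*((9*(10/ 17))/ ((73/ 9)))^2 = 243000/ 1540081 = 0.16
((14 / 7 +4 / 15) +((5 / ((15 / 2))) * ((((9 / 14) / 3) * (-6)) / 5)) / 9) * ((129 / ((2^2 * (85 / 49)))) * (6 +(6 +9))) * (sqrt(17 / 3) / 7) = 17759 * sqrt(51) / 425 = 298.41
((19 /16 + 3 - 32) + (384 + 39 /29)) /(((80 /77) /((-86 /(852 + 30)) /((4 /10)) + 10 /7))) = 381392605 /935424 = 407.72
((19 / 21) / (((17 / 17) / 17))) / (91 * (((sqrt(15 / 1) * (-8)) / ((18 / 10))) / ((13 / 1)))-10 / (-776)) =-389005696 * sqrt(15) / 11802649465-1127916 / 82618546255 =-0.13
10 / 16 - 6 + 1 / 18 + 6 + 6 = 481 / 72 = 6.68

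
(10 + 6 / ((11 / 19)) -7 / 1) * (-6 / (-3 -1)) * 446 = 98343 / 11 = 8940.27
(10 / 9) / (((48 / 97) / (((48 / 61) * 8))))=7760 / 549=14.13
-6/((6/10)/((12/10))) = -12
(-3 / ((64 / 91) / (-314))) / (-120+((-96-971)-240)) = -42861 / 45664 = -0.94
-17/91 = -0.19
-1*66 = -66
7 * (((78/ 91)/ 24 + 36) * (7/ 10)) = 7063/ 40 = 176.58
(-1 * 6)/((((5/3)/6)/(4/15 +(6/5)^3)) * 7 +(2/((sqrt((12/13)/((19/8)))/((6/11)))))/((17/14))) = 16830000/3241049- 646272 * sqrt(1482)/3241049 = -2.48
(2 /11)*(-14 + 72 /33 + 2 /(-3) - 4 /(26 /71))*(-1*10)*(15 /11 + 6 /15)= 3896296 /51909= 75.06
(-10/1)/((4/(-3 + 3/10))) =27/4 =6.75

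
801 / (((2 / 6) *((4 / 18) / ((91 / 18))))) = 218673 / 4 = 54668.25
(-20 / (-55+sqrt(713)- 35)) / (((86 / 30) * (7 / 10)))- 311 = -691234457 / 2223487+3000 * sqrt(713) / 2223487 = -310.84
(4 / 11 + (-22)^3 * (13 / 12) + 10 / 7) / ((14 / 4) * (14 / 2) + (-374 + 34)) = 5328496 / 145761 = 36.56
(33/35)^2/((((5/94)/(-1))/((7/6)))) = -19.50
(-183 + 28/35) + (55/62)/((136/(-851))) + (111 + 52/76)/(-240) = -452306183/2403120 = -188.22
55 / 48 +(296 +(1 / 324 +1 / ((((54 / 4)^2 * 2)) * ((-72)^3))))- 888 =-80384637169 / 136048896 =-590.85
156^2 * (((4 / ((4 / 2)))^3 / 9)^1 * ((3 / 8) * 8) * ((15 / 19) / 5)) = 194688 / 19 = 10246.74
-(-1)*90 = 90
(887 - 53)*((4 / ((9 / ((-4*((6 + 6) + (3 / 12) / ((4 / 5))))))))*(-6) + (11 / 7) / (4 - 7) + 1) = 109929.14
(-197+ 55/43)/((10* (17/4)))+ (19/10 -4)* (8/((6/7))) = -17694/731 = -24.21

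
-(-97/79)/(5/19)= 1843/395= 4.67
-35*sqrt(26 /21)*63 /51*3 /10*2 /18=-7*sqrt(546) /102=-1.60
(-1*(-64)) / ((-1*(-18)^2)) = -16 / 81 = -0.20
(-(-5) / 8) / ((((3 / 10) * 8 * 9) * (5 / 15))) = 25 / 288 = 0.09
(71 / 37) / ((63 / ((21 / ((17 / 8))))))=0.30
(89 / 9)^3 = 704969 / 729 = 967.04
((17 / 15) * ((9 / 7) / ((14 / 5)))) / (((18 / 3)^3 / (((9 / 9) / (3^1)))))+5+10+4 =402209 / 21168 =19.00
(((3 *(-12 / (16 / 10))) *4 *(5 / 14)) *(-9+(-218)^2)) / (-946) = 248625 / 154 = 1614.45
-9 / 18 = -1 / 2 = -0.50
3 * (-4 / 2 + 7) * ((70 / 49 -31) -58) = -9195 / 7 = -1313.57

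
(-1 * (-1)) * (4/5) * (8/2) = 16/5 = 3.20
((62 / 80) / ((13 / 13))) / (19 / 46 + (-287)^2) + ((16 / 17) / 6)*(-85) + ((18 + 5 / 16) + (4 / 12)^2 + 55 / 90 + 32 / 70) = 117606733403 / 19096524720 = 6.16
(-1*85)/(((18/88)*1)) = -3740/9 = -415.56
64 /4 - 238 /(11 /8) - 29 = -2047 /11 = -186.09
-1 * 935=-935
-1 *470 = -470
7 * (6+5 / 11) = 497 / 11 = 45.18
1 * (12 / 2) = 6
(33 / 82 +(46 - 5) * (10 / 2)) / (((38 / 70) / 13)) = 4918.85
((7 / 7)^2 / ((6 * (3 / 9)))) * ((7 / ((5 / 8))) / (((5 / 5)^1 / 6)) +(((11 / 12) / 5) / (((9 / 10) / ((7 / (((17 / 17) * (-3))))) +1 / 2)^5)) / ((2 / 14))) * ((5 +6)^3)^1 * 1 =5388304793333 / 122880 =43850136.66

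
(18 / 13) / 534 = 3 / 1157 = 0.00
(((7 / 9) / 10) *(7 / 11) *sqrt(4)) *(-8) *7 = -2744 / 495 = -5.54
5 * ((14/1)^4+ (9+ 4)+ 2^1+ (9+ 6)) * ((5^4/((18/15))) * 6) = 600718750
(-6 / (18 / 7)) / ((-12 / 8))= 1.56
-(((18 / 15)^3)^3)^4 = -10314424798490535546171949056 / 14551915228366851806640625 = -708.80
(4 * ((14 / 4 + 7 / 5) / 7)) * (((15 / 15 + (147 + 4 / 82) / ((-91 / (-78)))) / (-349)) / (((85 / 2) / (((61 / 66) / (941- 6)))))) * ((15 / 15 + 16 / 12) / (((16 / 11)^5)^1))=-20722135357 / 2439099777024000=-0.00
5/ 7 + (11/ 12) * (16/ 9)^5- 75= -71931352/ 1240029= -58.01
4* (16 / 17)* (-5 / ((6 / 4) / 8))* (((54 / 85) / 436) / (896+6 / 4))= -9216 / 56544295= -0.00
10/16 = 5/8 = 0.62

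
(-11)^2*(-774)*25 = -2341350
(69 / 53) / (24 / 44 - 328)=-759 / 190906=-0.00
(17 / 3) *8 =136 / 3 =45.33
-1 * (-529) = 529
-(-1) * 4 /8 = 1 /2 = 0.50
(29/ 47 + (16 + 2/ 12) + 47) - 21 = 12065/ 282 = 42.78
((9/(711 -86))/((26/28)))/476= 0.00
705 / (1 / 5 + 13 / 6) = 21150 / 71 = 297.89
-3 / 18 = -0.17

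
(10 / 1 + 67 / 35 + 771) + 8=27682 / 35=790.91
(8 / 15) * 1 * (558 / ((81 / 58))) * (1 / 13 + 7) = 2646656 / 1755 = 1508.07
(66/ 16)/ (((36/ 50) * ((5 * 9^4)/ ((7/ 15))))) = 77/ 944784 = 0.00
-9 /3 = -3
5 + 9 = 14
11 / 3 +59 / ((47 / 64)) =11845 / 141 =84.01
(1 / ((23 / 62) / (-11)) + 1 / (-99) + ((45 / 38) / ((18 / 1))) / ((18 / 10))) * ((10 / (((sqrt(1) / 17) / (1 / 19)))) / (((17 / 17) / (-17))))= 7408212995 / 1643994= 4506.23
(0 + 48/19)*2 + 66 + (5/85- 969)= -290018/323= -897.89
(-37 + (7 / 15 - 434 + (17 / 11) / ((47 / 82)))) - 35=-3899501 / 7755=-502.84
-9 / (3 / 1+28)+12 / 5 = 327 / 155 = 2.11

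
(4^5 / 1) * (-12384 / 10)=-6340608 / 5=-1268121.60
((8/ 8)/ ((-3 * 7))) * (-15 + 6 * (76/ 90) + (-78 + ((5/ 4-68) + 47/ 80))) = 36983/ 5040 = 7.34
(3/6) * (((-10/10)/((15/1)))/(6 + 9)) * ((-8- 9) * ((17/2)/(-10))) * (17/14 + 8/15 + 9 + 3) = -834343/1890000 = -0.44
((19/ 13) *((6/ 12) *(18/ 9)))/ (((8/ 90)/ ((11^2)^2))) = 12518055/ 52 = 240731.83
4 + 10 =14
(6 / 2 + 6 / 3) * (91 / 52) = 35 / 4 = 8.75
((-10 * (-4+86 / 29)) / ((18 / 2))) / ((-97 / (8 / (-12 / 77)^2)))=-296450 / 75951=-3.90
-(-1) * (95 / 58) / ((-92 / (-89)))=8455 / 5336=1.58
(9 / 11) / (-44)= -9 / 484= -0.02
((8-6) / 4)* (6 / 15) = 1 / 5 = 0.20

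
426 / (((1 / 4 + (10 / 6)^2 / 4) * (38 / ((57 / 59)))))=11502 / 1003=11.47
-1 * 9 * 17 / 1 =-153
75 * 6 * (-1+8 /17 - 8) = -65250 /17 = -3838.24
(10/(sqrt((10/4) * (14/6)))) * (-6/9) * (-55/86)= 110 * sqrt(210)/903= 1.77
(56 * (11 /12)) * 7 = 1078 /3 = 359.33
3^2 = 9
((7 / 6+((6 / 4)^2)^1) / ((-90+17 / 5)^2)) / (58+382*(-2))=-1025 / 1588406808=-0.00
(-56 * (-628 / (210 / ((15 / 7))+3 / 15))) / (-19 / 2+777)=70336 / 150737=0.47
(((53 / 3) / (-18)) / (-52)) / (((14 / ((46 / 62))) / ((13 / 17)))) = 1219 / 1593648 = 0.00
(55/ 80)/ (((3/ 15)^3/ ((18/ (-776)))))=-12375/ 6208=-1.99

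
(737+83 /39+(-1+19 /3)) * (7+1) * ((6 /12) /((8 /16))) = 77424 /13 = 5955.69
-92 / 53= -1.74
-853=-853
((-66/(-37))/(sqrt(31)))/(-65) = -66 * sqrt(31)/74555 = -0.00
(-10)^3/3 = -1000/3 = -333.33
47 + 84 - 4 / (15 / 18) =631 / 5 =126.20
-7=-7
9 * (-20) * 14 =-2520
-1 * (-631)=631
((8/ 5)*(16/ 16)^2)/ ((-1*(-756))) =2/ 945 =0.00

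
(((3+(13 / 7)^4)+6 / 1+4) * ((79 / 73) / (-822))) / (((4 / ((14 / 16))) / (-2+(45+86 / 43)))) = -35416095 / 109770976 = -0.32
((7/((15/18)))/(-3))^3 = -2744/125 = -21.95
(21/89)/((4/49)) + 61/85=109181/30260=3.61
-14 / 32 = -7 / 16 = -0.44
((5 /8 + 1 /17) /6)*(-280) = -1085 /34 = -31.91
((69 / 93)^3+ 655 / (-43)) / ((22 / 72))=-683637264 / 14091143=-48.52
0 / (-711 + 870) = 0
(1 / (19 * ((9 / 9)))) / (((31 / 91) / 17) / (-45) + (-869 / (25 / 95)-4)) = -69615 / 4373061736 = -0.00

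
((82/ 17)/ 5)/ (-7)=-82/ 595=-0.14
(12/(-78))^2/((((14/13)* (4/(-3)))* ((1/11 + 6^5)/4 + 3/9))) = -198/23355605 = -0.00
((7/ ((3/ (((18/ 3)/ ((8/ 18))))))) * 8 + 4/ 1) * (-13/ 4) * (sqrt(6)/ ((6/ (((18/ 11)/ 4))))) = -624 * sqrt(6)/ 11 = -138.95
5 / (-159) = -5 / 159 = -0.03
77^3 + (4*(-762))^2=9746837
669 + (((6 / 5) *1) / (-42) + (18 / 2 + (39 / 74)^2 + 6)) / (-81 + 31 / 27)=276364572447 / 413218960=668.81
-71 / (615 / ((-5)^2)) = -355 / 123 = -2.89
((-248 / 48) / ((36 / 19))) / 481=-589 / 103896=-0.01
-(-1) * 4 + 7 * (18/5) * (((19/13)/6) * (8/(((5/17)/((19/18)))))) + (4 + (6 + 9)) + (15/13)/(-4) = 775919/3900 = 198.95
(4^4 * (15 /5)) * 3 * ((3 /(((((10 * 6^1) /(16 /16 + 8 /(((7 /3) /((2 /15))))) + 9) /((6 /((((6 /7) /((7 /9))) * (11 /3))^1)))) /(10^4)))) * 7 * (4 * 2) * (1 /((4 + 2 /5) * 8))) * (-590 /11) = -174538182.73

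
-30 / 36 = -5 / 6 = -0.83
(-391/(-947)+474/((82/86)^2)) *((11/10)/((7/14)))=9136959623/7959535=1147.93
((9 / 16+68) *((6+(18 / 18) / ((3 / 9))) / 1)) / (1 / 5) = 49365 / 16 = 3085.31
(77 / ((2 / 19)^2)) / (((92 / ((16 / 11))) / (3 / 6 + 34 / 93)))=17689 / 186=95.10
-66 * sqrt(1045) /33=-2 * sqrt(1045)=-64.65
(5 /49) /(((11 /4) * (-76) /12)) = -60 /10241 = -0.01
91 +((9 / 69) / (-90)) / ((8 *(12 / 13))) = 6027827 / 66240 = 91.00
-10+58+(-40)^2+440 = 2088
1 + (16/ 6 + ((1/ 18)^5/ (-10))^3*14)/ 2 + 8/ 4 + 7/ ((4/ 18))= 241754622090442260479993/ 6746640616477458432000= 35.83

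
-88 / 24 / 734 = -11 / 2202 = -0.00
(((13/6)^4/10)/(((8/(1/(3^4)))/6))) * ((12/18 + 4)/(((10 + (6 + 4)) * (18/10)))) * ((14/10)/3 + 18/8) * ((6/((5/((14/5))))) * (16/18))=228116707/10628820000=0.02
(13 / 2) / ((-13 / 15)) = -15 / 2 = -7.50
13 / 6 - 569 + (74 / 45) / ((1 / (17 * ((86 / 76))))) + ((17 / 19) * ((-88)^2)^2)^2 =93540939901900860331 / 32490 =2879068633484175.45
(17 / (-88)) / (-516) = 0.00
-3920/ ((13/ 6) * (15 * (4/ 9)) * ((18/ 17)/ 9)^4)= -36832761/ 26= -1416644.65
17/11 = 1.55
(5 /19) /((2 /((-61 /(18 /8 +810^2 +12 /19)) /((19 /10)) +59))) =14709814405 /1894825122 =7.76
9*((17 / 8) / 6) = 51 / 16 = 3.19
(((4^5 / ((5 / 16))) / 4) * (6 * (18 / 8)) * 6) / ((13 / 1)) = 331776 / 65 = 5104.25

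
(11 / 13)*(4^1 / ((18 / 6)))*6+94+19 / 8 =10727 / 104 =103.14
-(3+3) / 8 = -3 / 4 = -0.75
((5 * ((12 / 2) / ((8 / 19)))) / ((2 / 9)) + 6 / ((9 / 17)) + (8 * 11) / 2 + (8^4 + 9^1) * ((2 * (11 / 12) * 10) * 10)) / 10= 18071023 / 240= 75295.93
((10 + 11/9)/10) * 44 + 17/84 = 62471/1260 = 49.58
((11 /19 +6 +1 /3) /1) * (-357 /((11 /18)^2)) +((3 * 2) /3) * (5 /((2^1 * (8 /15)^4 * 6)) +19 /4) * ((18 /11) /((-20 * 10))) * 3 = -12445434917757 /1883340800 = -6608.17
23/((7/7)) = 23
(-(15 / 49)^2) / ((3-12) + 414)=-0.00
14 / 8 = 7 / 4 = 1.75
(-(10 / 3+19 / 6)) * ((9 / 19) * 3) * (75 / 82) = -26325 / 3116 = -8.45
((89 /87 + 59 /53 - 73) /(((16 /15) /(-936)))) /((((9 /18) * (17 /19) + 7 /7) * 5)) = 8592.56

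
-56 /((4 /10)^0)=-56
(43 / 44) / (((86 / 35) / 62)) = 1085 / 44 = 24.66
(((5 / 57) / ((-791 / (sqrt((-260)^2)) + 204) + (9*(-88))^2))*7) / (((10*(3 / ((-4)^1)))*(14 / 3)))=-260 / 9299030673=-0.00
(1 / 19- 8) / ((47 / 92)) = -13892 / 893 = -15.56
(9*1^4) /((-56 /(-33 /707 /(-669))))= -99 /8829016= -0.00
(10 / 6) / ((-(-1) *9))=5 / 27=0.19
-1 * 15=-15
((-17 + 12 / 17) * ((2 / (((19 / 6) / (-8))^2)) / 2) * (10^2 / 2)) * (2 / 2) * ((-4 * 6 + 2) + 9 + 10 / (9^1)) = 379379200 / 6137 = 61818.35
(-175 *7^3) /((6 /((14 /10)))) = -84035 /6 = -14005.83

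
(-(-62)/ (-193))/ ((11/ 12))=-744/ 2123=-0.35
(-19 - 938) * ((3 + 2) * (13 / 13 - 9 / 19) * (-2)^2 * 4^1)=-765600 / 19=-40294.74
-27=-27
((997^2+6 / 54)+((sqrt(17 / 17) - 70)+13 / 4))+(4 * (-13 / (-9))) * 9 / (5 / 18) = 178943501 / 180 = 994130.56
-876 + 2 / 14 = -6131 / 7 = -875.86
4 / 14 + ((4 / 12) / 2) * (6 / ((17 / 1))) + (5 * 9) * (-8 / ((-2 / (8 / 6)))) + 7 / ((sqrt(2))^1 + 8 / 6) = 242.89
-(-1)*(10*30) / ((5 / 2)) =120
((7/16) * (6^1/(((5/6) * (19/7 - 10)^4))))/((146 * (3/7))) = 117649/6584795640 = 0.00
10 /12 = 5 /6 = 0.83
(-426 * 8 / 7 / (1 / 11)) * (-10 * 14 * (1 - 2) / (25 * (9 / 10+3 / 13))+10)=-3923744 / 49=-80076.41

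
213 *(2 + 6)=1704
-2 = -2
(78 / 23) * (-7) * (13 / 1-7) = -3276 / 23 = -142.43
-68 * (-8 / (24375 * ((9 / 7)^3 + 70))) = 186592 / 603013125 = 0.00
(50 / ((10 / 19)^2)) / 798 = 19 / 84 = 0.23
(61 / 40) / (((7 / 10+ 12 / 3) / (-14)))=-427 / 94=-4.54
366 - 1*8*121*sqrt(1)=-602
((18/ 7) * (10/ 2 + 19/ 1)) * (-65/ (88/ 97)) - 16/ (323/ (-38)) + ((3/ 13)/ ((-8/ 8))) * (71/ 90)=-2256448079/ 510510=-4419.99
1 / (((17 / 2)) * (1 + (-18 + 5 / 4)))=-8 / 1071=-0.01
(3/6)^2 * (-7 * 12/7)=-3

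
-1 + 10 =9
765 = 765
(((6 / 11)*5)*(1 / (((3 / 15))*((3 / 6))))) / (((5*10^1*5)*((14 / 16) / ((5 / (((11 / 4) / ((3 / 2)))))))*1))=288 / 847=0.34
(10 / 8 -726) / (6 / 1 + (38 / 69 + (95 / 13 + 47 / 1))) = -2600403 / 218360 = -11.91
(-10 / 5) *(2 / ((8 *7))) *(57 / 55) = -57 / 770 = -0.07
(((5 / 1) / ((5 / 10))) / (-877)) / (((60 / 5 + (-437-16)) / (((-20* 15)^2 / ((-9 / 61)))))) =-6100000 / 386757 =-15.77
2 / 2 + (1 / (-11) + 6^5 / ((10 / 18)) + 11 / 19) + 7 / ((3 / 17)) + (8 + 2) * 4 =44134388 / 3135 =14077.95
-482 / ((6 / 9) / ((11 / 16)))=-7953 / 16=-497.06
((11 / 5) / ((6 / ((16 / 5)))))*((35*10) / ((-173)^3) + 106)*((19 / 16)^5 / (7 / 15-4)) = -3737184993518757 / 44960809123840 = -83.12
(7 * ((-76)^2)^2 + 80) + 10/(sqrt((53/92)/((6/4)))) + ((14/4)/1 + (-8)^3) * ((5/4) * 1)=10 * sqrt(7314)/53 + 1868277411/8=233534692.51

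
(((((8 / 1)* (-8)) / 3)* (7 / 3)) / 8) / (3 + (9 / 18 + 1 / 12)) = -224 / 129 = -1.74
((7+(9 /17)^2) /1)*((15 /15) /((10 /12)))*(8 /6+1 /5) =13.40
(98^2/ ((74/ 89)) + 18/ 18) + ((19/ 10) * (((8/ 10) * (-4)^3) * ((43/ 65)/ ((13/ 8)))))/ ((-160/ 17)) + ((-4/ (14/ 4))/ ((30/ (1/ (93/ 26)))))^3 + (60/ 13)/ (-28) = 336414868346684110742/ 29112210035488125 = 11555.80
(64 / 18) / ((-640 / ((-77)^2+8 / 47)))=-278671 / 8460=-32.94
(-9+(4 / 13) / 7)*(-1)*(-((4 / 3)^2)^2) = -208640 / 7371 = -28.31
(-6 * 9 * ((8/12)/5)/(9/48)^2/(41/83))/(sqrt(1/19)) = -84992 * sqrt(19)/205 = -1807.18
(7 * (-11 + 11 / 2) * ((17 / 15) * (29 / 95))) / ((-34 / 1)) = 2233 / 5700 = 0.39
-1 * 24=-24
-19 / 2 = -9.50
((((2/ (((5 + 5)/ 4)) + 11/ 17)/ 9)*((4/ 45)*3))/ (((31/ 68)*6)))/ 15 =328/ 313875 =0.00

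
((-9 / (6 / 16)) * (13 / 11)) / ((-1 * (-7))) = -312 / 77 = -4.05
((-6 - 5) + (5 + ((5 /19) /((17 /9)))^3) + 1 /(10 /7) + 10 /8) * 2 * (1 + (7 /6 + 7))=-10001702799 /134793068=-74.20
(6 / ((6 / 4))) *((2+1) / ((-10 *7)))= -6 / 35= -0.17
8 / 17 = 0.47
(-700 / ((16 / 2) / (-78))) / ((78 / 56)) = 4900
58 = 58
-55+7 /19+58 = 64 /19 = 3.37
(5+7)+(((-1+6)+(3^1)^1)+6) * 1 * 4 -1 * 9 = 59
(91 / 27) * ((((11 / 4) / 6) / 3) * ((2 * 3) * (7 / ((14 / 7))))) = 7007 / 648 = 10.81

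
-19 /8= -2.38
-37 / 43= -0.86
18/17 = 1.06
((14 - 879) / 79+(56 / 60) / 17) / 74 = -219469 / 1490730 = -0.15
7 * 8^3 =3584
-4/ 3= -1.33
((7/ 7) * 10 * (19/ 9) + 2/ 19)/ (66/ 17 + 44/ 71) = 2189498/ 464607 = 4.71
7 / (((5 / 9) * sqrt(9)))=21 / 5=4.20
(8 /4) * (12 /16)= 3 /2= 1.50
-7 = -7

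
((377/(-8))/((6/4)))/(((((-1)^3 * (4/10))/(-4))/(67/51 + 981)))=-47217365/153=-308610.23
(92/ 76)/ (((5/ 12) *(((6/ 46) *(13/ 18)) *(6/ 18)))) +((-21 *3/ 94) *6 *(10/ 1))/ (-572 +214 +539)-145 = -52.70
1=1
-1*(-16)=16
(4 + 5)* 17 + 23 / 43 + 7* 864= 266666 / 43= 6201.53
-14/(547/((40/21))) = -80/1641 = -0.05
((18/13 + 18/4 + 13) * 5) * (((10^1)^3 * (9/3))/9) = 31474.36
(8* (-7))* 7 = -392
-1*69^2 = -4761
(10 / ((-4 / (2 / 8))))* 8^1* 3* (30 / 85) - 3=-141 / 17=-8.29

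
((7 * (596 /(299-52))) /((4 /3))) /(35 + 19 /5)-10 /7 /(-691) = 76154045 /231779366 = 0.33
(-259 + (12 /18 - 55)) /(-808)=0.39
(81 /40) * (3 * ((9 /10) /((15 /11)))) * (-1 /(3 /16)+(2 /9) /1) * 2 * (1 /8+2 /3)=-129789 /4000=-32.45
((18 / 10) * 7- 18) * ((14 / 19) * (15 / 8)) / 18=-63 / 152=-0.41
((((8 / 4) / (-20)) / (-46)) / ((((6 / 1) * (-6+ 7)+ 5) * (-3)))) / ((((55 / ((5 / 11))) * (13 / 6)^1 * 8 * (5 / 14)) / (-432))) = 378 / 9949225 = 0.00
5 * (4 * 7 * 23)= 3220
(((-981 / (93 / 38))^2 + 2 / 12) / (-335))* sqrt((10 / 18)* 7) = -926433817* sqrt(35) / 5794830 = -945.82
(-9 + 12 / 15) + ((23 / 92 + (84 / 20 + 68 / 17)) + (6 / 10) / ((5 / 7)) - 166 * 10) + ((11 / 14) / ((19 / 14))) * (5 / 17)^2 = -910879981 / 549100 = -1658.86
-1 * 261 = -261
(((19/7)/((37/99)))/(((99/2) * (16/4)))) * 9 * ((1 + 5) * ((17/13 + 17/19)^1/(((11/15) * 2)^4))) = 46473750/49296247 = 0.94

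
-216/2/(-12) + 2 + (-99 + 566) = 478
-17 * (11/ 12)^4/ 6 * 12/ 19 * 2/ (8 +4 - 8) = -0.63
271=271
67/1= 67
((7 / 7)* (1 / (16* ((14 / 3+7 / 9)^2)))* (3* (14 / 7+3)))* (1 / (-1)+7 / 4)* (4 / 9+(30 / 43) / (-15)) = 4455 / 471968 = 0.01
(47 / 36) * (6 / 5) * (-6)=-47 / 5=-9.40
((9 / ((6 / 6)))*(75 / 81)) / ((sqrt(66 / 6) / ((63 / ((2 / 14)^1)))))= 3675*sqrt(11) / 11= 1108.05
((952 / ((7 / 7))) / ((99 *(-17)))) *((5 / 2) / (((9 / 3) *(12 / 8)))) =-280 / 891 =-0.31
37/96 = 0.39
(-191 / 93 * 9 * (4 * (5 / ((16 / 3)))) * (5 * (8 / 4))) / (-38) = 42975 / 2356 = 18.24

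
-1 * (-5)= 5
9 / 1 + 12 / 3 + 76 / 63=895 / 63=14.21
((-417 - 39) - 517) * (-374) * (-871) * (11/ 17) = -205090886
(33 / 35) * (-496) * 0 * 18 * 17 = 0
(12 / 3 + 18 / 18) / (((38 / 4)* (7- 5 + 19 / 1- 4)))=10 / 323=0.03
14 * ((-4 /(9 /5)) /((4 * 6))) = -35 /27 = -1.30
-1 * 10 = -10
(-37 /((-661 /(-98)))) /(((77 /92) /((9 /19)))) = -428904 /138149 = -3.10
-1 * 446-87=-533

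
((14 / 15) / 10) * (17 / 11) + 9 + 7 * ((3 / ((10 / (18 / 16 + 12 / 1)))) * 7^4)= 873664529 / 13200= 66186.71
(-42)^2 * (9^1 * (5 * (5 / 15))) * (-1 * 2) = -52920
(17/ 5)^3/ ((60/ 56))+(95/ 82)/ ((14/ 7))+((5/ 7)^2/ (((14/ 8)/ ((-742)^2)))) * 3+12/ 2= 1036614123611/ 2152500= 481586.12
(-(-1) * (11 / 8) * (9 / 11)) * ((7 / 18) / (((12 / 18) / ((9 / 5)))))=189 / 160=1.18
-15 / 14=-1.07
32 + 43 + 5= 80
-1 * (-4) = 4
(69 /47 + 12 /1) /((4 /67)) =42411 /188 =225.59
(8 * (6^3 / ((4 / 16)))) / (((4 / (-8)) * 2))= -6912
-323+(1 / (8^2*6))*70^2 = -29783 / 96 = -310.24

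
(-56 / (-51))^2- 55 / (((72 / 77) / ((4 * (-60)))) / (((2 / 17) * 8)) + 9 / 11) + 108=362079892 / 8695143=41.64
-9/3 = -3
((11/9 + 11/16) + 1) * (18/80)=419/640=0.65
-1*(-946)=946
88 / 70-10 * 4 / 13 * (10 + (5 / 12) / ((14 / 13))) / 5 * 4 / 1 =-33184 / 1365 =-24.31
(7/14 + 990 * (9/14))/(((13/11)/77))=1078957/26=41498.35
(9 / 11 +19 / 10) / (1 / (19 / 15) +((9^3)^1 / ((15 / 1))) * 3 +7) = 5681 / 321002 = 0.02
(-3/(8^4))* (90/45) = -3/2048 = -0.00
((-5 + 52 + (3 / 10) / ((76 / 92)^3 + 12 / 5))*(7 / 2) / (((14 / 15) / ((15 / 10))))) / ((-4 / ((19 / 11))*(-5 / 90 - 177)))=130696550865 / 202263745376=0.65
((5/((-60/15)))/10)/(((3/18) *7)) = -3/28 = -0.11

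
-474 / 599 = -0.79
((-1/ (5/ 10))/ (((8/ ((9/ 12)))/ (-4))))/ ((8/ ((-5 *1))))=-0.47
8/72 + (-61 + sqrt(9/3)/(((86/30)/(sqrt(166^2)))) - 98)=-1430/9 + 2490* sqrt(3)/43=-58.59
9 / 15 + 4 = 4.60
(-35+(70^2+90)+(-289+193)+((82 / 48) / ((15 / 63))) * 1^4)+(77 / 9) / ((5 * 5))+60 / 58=254086199 / 52200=4867.55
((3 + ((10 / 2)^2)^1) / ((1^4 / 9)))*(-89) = -22428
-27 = -27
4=4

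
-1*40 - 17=-57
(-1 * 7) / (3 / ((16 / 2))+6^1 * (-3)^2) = -56 / 435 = -0.13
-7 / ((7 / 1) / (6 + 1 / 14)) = -85 / 14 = -6.07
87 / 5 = 17.40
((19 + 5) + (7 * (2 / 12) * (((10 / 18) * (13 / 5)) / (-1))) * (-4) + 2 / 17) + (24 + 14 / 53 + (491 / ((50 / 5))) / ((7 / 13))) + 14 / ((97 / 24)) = 24739416557 / 165180330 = 149.77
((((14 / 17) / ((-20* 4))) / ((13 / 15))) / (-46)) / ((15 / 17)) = 7 / 23920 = 0.00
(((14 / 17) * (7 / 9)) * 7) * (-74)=-50764 / 153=-331.79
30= 30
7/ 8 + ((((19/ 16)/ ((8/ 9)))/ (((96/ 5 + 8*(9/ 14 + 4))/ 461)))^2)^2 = 57954470090657697589604369/ 4059453032398518747136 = 14276.42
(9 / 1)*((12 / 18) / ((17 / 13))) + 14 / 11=1096 / 187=5.86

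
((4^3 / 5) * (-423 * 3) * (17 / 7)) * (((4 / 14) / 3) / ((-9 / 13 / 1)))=1329536 / 245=5426.68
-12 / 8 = -1.50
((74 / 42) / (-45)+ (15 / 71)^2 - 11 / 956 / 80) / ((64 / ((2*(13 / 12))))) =5055280477 / 27980637511680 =0.00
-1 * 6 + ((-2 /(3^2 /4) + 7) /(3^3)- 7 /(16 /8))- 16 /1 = -12283 /486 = -25.27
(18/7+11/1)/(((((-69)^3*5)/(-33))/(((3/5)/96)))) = 209/122643360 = 0.00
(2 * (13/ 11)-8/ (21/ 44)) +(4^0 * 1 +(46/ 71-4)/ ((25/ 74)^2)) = -438400153/ 10250625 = -42.77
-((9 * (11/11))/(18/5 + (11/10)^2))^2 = -810000/231361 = -3.50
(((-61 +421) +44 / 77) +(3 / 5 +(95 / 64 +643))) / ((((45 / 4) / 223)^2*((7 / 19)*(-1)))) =-2128436557319 / 1984500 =-1072530.39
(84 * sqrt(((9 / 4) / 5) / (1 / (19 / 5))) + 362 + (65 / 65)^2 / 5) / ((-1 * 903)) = -0.52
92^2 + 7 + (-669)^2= 456032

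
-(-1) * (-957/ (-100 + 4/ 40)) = 3190/ 333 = 9.58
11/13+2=37/13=2.85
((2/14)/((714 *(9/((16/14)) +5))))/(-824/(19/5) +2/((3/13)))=-38/509045467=-0.00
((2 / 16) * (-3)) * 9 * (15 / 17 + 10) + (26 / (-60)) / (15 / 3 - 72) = -5019091 / 136680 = -36.72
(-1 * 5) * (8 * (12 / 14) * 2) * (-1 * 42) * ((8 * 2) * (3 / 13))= 138240 / 13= 10633.85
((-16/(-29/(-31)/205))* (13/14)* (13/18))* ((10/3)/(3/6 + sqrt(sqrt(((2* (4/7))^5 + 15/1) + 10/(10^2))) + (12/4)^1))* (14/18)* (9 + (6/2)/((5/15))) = -42100604000/(2349* 35377000^(1/4)* 7^(3/4) + 1342845) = -19835.65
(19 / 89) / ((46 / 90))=855 / 2047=0.42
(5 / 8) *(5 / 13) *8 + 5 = 90 / 13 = 6.92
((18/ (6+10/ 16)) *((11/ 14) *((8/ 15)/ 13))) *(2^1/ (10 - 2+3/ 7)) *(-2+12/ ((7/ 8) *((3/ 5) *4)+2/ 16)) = 1275648/ 18089695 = 0.07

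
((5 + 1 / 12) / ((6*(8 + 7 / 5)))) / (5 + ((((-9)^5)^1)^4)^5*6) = 305 / 5393026430135761316654615962614469543140756022674521846267770023150533935260039523517986929389413224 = 0.00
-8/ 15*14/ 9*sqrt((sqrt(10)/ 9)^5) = -224*10^(1/ 4)/ 6561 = -0.06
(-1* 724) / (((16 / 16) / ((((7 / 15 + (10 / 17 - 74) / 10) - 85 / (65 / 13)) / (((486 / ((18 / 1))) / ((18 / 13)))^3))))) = 35261696 / 15126345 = 2.33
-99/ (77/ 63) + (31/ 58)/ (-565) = -2654401/ 32770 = -81.00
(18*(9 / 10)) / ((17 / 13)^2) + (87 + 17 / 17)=140849 / 1445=97.47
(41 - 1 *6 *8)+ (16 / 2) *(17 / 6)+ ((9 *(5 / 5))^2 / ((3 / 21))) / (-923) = 41680 / 2769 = 15.05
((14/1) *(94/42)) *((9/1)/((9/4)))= 376/3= 125.33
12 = 12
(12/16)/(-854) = -3/3416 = -0.00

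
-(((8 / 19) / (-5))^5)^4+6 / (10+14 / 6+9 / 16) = 1032439456536601634948628410070093674221856 / 2219027859708876430672370626354217529296875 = 0.47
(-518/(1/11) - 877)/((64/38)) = -124925/32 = -3903.91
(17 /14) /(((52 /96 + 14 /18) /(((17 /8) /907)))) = 2601 /1206310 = 0.00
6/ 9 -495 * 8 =-11878/ 3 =-3959.33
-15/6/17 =-5/34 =-0.15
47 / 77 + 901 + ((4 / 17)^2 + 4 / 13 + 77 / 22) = 905.47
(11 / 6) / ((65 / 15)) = 11 / 26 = 0.42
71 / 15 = 4.73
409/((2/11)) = 4499/2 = 2249.50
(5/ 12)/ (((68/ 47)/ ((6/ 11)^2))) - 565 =-4648115/ 8228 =-564.91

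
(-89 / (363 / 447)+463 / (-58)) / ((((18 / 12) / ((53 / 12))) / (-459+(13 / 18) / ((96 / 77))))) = 34643561899483 / 218287872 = 158705.85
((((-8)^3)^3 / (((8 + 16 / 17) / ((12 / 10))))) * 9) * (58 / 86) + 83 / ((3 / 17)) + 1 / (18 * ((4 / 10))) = -16079080409027 / 147060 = -109336872.09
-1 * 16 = -16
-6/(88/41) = -123/44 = -2.80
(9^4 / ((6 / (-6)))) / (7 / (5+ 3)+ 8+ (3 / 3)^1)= -52488 / 79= -664.41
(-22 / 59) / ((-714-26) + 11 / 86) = 1892 / 3754111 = 0.00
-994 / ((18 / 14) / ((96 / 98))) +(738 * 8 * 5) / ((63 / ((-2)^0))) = -288.76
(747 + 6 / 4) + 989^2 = 1957739 / 2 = 978869.50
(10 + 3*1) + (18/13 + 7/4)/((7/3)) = 5221/364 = 14.34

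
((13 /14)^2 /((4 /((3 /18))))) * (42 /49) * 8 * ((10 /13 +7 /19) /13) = 281 /13034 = 0.02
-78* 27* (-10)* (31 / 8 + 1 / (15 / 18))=213759 / 2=106879.50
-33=-33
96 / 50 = 48 / 25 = 1.92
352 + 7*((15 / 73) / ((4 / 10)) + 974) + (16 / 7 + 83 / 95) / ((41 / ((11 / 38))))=271281527089 / 37816555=7173.62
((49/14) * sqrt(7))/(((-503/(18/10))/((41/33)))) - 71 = -71 - 861 * sqrt(7)/55330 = -71.04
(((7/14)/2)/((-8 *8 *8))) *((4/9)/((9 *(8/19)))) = -19/331776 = -0.00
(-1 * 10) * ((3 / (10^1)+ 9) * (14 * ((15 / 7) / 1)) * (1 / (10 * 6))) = -93 / 2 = -46.50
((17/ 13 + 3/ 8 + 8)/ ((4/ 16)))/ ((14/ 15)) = 15105/ 364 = 41.50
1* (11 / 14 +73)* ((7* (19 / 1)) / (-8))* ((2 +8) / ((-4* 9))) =98135 / 288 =340.75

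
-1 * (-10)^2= -100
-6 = -6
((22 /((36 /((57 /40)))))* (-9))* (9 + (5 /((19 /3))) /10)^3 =-271019925 /46208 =-5865.22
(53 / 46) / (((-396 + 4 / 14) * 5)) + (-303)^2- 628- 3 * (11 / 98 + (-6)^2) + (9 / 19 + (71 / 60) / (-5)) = 40514241626744 / 444855075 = 91072.90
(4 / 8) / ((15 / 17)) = 17 / 30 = 0.57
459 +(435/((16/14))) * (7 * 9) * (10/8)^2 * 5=24038127/128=187797.87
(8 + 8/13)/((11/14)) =10.97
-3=-3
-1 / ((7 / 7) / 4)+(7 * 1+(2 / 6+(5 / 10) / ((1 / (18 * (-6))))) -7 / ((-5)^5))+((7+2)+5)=-343729 / 9375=-36.66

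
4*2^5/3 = 128/3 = 42.67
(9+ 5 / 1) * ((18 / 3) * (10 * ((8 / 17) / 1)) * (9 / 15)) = 237.18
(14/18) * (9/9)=7/9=0.78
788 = 788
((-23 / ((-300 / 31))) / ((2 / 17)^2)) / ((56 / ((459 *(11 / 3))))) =115597977 / 22400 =5160.62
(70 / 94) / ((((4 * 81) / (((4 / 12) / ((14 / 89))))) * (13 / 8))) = 445 / 148473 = 0.00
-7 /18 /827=-7 /14886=-0.00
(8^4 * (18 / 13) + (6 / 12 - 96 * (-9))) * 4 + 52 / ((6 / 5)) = 1021288 / 39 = 26186.87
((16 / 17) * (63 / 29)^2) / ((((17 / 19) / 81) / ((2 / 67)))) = 12.00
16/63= 0.25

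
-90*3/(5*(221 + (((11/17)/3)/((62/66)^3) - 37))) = -27348138/93318017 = -0.29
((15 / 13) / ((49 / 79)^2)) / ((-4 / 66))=-3089295 / 62426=-49.49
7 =7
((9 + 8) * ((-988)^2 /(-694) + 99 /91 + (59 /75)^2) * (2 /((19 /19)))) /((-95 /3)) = 8483975794492 /5624653125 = 1508.36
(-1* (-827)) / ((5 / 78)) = 64506 / 5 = 12901.20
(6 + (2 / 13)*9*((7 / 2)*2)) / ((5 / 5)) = 204 / 13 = 15.69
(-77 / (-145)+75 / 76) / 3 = 16727 / 33060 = 0.51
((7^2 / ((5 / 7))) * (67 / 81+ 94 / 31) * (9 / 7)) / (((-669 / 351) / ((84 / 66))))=-7856758 / 34565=-227.30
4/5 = 0.80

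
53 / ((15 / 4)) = 212 / 15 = 14.13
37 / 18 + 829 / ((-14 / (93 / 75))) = -112408 / 1575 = -71.37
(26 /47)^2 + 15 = 33811 /2209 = 15.31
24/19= 1.26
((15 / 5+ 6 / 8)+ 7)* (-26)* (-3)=1677 / 2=838.50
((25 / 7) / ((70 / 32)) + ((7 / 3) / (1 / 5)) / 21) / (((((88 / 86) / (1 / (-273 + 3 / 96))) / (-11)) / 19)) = 1.64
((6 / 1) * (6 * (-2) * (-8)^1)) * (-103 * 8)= -474624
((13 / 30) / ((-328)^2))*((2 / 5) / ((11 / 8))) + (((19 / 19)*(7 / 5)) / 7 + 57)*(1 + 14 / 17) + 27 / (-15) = 19333450181 / 188608200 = 102.51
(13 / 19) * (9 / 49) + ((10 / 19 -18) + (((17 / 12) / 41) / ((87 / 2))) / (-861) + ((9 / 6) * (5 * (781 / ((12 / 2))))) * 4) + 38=9621016254511 / 2450807226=3925.65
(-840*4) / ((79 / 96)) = -322560 / 79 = -4083.04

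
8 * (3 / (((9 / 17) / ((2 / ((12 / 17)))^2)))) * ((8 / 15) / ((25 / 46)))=3615968 / 10125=357.13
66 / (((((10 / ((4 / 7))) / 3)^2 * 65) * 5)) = 2376 / 398125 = 0.01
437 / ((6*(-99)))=-437 / 594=-0.74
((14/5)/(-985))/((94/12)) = -0.00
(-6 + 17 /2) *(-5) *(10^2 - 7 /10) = -4965 /4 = -1241.25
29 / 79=0.37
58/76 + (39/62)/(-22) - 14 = -343787/25916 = -13.27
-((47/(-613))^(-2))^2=-141202341361/4879681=-28936.80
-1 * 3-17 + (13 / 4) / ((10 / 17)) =-579 / 40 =-14.48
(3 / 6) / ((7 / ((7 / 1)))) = 1 / 2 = 0.50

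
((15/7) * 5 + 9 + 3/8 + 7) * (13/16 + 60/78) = 71299/1664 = 42.85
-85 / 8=-10.62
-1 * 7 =-7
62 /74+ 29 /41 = 2344 /1517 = 1.55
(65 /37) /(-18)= -65 /666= -0.10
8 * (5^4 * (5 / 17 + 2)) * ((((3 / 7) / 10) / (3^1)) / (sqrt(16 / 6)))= 4875 * sqrt(6) / 119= 100.35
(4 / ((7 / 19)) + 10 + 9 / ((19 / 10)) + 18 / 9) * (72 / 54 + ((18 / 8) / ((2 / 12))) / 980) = 2907007 / 78204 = 37.17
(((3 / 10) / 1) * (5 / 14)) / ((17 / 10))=15 / 238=0.06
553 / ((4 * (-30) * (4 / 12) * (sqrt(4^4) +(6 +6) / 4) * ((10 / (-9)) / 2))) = 1.31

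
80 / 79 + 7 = 633 / 79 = 8.01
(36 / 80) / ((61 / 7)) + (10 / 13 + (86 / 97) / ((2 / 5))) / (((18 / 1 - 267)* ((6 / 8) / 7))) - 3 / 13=-111489473 / 383066580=-0.29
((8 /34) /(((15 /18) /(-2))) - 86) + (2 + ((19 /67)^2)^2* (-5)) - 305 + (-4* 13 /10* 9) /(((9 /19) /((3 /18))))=-2086572925373 /5138535855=-406.06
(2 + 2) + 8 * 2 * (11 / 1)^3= 21300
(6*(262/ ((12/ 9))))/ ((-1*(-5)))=1179/ 5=235.80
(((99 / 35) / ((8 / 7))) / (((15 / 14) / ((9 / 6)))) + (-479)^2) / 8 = 45888893 / 1600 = 28680.56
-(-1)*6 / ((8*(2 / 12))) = 9 / 2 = 4.50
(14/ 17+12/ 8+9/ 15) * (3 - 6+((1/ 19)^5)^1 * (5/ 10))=-7383726721/ 841873660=-8.77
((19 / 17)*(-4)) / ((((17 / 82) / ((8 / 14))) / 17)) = -24928 / 119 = -209.48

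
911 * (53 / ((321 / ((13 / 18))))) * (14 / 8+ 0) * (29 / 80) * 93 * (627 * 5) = 825546644923 / 41088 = 20092159.39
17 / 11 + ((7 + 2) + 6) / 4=233 / 44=5.30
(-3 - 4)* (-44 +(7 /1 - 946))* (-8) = -55048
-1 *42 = -42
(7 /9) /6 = 7 /54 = 0.13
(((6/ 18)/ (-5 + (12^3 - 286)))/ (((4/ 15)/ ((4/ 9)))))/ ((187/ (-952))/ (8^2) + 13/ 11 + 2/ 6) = 197120/ 770966307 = 0.00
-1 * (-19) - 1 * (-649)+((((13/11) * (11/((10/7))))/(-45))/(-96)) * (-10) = 2885669/4320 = 667.98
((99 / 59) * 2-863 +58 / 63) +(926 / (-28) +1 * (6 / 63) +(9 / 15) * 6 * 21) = -816.10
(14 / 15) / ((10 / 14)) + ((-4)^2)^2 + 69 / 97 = 1877081 / 7275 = 258.02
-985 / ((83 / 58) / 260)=-14853800 / 83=-178961.45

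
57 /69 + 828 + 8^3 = 30839 /23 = 1340.83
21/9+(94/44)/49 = 7687/3234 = 2.38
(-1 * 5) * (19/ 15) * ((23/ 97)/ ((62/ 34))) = -7429/ 9021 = -0.82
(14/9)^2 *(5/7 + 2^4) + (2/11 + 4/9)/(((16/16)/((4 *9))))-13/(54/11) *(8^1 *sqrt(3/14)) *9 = 6236/99-286 *sqrt(42)/21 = -25.27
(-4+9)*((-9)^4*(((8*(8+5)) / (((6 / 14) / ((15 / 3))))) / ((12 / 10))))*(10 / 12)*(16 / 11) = 442260000 / 11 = 40205454.55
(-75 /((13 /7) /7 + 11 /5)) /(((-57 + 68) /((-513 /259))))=1346625 /245828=5.48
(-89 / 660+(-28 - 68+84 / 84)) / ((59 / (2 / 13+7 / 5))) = -2.51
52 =52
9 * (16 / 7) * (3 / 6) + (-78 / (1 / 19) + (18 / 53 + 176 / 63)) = -4903592 / 3339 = -1468.58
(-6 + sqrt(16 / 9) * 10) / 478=11 / 717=0.02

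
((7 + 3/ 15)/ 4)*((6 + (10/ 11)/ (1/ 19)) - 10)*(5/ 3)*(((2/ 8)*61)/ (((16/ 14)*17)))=93513/ 2992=31.25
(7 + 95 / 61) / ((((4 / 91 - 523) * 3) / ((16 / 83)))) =-2912 / 2769461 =-0.00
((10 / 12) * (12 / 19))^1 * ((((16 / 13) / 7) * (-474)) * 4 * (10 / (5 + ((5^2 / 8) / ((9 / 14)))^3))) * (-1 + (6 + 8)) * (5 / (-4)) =35383910400 / 148764623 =237.85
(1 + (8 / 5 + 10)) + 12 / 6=73 / 5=14.60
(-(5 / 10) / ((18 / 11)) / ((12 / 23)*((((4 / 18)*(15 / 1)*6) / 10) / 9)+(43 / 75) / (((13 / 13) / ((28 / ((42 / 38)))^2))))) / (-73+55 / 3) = 56925 / 3748557184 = 0.00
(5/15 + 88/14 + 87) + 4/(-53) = 104114/1113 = 93.54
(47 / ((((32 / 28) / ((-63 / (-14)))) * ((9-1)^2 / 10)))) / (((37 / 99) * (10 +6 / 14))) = 10259865 / 1382912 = 7.42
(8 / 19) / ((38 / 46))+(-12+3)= -8.49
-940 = -940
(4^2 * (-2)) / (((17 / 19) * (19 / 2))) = -64 / 17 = -3.76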